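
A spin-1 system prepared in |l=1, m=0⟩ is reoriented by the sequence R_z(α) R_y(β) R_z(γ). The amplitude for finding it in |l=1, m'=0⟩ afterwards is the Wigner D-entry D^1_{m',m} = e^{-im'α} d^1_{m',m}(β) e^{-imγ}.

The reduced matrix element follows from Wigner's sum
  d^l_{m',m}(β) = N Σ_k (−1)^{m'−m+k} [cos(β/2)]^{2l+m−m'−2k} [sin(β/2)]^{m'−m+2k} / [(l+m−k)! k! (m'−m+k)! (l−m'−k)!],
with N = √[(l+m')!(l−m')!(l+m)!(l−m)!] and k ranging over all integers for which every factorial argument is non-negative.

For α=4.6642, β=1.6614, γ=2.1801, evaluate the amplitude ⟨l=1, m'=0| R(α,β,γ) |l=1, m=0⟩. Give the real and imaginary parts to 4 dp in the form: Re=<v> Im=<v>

Re=-0.0905 Im=0.0000

D^1_{0,0}(4.6642,1.6614,2.1801) = e^{-i·0·4.6642}·d^1_{0,0}(1.6614)·e^{-i·0·2.1801}. Compute d first:
Half-angle: c=0.674359, s=0.738404. N=√(1·1·1·1)=1.000000
k∈{0,1} keeps every argument non-negative
  k=0: (−1)^0·1.0000/(1)·0.6744^2·0.7384^0 = +0.454760
  k=1: (−1)^1·1.0000/(1)·0.6744^0·0.7384^2 = -0.545240
d^1_{0,0}(1.6614) = +0.454760 -0.545240 = -0.090480
D = (+1.000000+0.000000i)·(-0.090480)·(+1.000000+0.000000i) = -0.090480+0.000000i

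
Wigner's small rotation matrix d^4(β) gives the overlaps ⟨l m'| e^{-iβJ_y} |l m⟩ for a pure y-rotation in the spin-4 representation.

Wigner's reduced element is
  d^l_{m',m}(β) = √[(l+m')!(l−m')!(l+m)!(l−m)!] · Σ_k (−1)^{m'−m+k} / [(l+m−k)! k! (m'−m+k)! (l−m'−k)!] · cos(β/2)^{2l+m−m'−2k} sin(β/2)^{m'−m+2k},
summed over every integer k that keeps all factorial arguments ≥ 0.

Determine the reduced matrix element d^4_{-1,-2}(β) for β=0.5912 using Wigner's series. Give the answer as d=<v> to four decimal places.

d=-0.5120

d^4_{-1,-2}(β=0.5912) via Wigner's sum:
With c≡cos(β/2)=0.956628 and s≡sin(β/2)=0.291314, N=[6·120·2·720]^{1/2}=1018.233765
The bounds max(0,m−m')=0 and min(l+m,l−m')=2 give 3 terms
  k=0: (−1)^1·1018.2338/(240)·0.9566^7·0.2913^1 = -0.906145
  k=1: (−1)^2·1018.2338/(48)·0.9566^5·0.2913^3 = +0.420150
  k=2: (−1)^3·1018.2338/(72)·0.9566^3·0.2913^5 = -0.025975
d^4_{-1,-2}(0.5912) = -0.906145 +0.420150 -0.025975 = -0.511970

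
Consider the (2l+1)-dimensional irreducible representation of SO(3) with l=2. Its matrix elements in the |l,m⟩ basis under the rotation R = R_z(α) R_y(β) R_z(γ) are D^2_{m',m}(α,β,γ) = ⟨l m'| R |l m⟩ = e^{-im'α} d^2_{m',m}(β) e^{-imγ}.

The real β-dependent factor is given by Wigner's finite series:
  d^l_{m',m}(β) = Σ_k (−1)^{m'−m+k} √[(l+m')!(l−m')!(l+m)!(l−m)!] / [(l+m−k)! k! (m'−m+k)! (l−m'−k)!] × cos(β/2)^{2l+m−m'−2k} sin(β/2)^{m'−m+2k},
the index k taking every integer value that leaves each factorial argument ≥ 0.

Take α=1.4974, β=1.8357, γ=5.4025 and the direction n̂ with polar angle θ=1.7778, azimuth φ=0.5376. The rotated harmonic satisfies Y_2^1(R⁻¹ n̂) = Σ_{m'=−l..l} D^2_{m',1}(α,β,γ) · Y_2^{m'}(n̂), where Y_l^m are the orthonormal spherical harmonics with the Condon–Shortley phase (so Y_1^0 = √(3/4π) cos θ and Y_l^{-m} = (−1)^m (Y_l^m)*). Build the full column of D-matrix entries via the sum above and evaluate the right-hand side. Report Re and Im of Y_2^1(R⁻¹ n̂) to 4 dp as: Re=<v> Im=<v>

Re=-0.2995 Im=0.2166

Need the full column D^2_{m',1} for m'=−2..2 at α=1.4974, β=1.8357, γ=5.4025.
cos(β/2)=0.607529, sin(β/2)=0.794297
d^2_{-2,1}: single k=3 term ⇒ +0.608901;  D = -0.452153-0.407821i
d^2_{-1,1}: k∈[2..3] ⇒ +0.698589 -0.398045 = +0.300544;  D = -0.217118+0.207814i
d^2_{0,1}: k∈[1..2] ⇒ +0.436275 -0.745748 = -0.309473;  D = -0.197017-0.238658i
d^2_{1,1}: k∈[0..1] ⇒ +0.136229 -0.698589 = -0.562360;  D = -0.458764+0.325246i
d^2_{2,1}: single k=0 term ⇒ -0.356217;  D = +0.184157+0.304921i
Y_2^{m'}(θ=1.7778,φ=0.5376) and Σ D·Y over m':
  (-0.4522-0.4078i)·(+0.1759-0.3254i)  (-0.2171+0.2078i)·(-0.1335+0.0796i)  (-0.1970-0.2387i)·(-0.2754+0.0000i)  (-0.4588+0.3252i)·(+0.1335+0.0796i)  (+0.1842+0.3049i)·(+0.1759+0.3254i)
Y_2^1(R⁻¹ n̂) = -0.299515+0.216605i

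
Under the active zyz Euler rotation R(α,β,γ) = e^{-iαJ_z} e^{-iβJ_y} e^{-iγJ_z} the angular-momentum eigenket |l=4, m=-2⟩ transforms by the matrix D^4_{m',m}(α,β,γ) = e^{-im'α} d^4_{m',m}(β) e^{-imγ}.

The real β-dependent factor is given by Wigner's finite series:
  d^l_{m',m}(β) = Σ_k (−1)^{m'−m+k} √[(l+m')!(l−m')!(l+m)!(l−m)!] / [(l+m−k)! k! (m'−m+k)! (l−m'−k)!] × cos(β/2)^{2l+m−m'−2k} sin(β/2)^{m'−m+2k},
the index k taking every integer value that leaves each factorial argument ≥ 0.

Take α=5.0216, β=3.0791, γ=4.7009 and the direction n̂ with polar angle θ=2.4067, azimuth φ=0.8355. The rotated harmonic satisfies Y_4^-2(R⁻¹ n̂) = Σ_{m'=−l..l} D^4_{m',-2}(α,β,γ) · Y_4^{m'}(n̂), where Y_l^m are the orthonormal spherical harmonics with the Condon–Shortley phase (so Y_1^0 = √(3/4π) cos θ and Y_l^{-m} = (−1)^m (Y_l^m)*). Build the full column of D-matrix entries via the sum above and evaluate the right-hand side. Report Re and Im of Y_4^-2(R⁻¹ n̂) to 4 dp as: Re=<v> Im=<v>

Need the full column D^4_{m',-2} for m'=−4..4 at α=5.0216, β=3.0791, γ=4.7009.
cos(β/2)=0.031241, sin(β/2)=0.999512
d^4_{-4,-2}: single k=2 term ⇒ +0.000000;  D = -0.000000-0.000000i
d^4_{-3,-2}: k∈[1..2] ⇒ +0.000000 -0.000000 = -0.000000;  D = -0.000000+0.000000i
d^4_{-2,-2}: k∈[0..2] ⇒ +0.000000 -0.000000 +0.000014 = +0.000014;  D = +0.000012+0.000008i
d^4_{-1,-2}: k∈[0..2] ⇒ -0.000000 +0.000001 -0.000430 = -0.000430;  D = +0.000121-0.000412i
d^4_{0,-2}: k∈[0..2] ⇒ +0.000000 -0.000024 +0.009232 = +0.009208;  D = -0.009206+0.000212i
d^4_{1,-2}: k∈[0..2] ⇒ -0.000000 +0.000645 -0.132093 = -0.131448;  D = +0.042867+0.124262i
d^4_{2,-2}: k∈[0..2] ⇒ +0.000014 -0.011678 +0.996102 = +0.984438;  D = +0.788790-0.589007i
d^4_{3,-2}: k∈[0..1] ⇒ -0.000341 +0.116495 = +0.116154;  D = +0.094523+0.067507i
d^4_{4,-2}: single k=0 term ⇒ +0.005149;  D = -0.001576+0.004902i
Y_4^{m'}(θ=2.4067,φ=0.8355) and Σ D·Y over m':
  (-0.0000-0.0000i)·(-0.0877+0.0178i)  (-0.0000+0.0000i)·(+0.2253+0.1661i)  (+0.0000+0.0000i)·(-0.0429-0.4269i)  (+0.0001-0.0004i)·(-0.1347+0.1489i)  (-0.0092+0.0002i)·(-0.3077+0.0000i)  (+0.0429+0.1243i)·(+0.1347+0.1489i)  (+0.7888-0.5890i)·(-0.0429+0.4269i)  (+0.0945+0.0675i)·(-0.2253+0.1661i)  (-0.0016+0.0049i)·(-0.0877-0.0178i)
Y_4^-2(R⁻¹ n̂) = +0.175468+0.385228i

Re=0.1755 Im=0.3852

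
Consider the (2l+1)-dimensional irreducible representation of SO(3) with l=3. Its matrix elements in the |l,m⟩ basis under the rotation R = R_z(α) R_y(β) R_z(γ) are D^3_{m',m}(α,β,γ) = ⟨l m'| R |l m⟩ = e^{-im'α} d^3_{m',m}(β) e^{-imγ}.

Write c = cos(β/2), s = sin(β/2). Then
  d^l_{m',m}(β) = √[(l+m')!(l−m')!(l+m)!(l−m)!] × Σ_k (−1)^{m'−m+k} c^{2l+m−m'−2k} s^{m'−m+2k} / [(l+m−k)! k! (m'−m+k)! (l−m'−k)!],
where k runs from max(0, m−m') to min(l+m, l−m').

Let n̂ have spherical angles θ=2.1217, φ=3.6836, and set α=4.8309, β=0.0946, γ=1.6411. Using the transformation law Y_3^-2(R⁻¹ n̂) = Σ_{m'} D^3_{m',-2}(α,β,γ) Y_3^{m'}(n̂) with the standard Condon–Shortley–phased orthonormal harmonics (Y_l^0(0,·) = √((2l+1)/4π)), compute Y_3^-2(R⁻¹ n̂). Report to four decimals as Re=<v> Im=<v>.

Re=-0.2630 Im=0.2743

Need the full column D^3_{m',-2} for m'=−3..3 at α=4.8309, β=0.0946, γ=1.6411.
cos(β/2)=0.998882, sin(β/2)=0.047282
d^3_{-3,-2}: single k=1 term ⇒ +0.115171;  D = +0.054826-0.101285i
d^3_{-2,-2}: k∈[0..1] ⇒ +0.993308 -0.011128 = +0.982180;  D = +0.912977+0.362147i
d^3_{-1,-2}: k∈[0..1] ⇒ -0.148686 +0.000666 = -0.148019;  D = +0.037927-0.143078i
d^3_{0,-2}: k∈[0..1] ⇒ +0.012190 -0.000027 = +0.012163;  D = -0.012043-0.001705i
d^3_{1,-2}: k∈[0..1] ⇒ -0.000666 +0.000001 = -0.000666;  D = -0.000015+0.000665i
d^3_{2,-2}: k∈[0..1] ⇒ +0.000025 -0.000000 = +0.000025;  D = +0.000025-0.000002i
d^3_{3,-2}: single k=0 term ⇒ -0.000001;  D = -0.000000-0.000001i
Y_3^{m'}(θ=2.1217,φ=3.6836) and Σ D·Y over m':
  (+0.0548-0.1013i)·(+0.0142+0.2577i)  (+0.9130+0.3621i)·(-0.1817+0.3433i)  (+0.0379-0.1431i)·(-0.0873+0.0526i)  (-0.0120-0.0017i)·(+0.3184+0.0000i)  (-0.0000+0.0007i)·(+0.0873+0.0526i)  (+0.0000-0.0000i)·(-0.1817-0.3433i)  (-0.0000-0.0000i)·(-0.0142+0.2577i)
Y_3^-2(R⁻¹ n̂) = -0.262966+0.274276i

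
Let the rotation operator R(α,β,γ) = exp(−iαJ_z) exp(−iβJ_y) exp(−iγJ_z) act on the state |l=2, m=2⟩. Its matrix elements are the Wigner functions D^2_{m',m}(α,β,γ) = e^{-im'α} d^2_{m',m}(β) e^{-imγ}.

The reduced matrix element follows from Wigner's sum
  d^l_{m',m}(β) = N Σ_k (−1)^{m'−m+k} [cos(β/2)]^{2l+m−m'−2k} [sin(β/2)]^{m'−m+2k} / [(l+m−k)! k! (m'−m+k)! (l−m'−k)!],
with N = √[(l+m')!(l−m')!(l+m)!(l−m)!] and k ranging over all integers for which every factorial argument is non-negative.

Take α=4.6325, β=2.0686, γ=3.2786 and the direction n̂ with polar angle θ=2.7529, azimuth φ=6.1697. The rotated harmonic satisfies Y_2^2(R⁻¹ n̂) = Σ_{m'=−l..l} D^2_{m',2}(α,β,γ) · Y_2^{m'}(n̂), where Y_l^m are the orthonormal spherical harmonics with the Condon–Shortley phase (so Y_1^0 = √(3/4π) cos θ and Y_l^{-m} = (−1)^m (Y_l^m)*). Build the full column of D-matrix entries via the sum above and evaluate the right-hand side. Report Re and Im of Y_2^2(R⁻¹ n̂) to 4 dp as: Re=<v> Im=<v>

Need the full column D^2_{m',2} for m'=−2..2 at α=4.6325, β=2.0686, γ=3.2786.
cos(β/2)=0.511128, sin(β/2)=0.859505
d^2_{-2,2}: single k=4 term ⇒ +0.545749;  D = -0.495201+0.229387i
d^2_{-1,2}: single k=3 term ⇒ +0.649089;  D = -0.224950-0.608863i
d^2_{0,2}: single k=2 term ⇒ +0.472749;  D = +0.455112-0.127925i
d^2_{1,2}: single k=1 term ⇒ +0.229544;  D = +0.044281+0.225233i
d^2_{2,2}: single k=0 term ⇒ +0.068252;  D = -0.067808+0.007780i
Y_2^{m'}(θ=2.7529,φ=6.1697) and Σ D·Y over m':
  (-0.4952+0.2294i)·(+0.0541+0.0125i)  (-0.2249-0.6089i)·(-0.2692-0.0307i)  (+0.4551-0.1279i)·(+0.4949+0.0000i)  (+0.0443+0.2252i)·(+0.2692-0.0307i)  (-0.0678+0.0078i)·(+0.0541-0.0125i)
Y_2^2(R⁻¹ n̂) = +0.252735+0.174255i

Re=0.2527 Im=0.1743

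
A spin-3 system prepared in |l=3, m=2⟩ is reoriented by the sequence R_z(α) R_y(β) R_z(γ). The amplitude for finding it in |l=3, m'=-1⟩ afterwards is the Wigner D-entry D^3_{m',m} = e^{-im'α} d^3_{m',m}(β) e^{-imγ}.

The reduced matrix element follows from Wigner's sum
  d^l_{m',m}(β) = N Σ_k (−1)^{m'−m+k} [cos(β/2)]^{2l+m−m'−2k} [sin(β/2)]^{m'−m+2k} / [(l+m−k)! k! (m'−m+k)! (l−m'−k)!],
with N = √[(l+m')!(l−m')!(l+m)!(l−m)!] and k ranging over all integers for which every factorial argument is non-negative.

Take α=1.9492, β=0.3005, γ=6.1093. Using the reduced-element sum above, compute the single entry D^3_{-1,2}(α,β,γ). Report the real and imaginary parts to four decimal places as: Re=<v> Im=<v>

First d^3_{-1,2}(β=0.3005), then the phase factors e^{-i(-1)α} and e^{-i(2)γ}:
With c≡cos(β/2)=0.988734 and s≡sin(β/2)=0.149685, N=[2·24·120·1]^{1/2}=75.894664
Admissible k: 3..4 (factorial args all ≥0)
  k=3: (−1)^0·75.8947/(12)·0.9887^3·0.1497^3 = +0.020502
  k=4: (−1)^1·75.8947/(24)·0.9887^1·0.1497^5 = -0.000235
d^3_{-1,2}(0.3005) = +0.020502 -0.000235 = +0.020267
D = (-0.369438+0.929256i)·(+0.020267)·(+0.940135+0.340803i) = -0.013458+0.015154i

Re=-0.0135 Im=0.0152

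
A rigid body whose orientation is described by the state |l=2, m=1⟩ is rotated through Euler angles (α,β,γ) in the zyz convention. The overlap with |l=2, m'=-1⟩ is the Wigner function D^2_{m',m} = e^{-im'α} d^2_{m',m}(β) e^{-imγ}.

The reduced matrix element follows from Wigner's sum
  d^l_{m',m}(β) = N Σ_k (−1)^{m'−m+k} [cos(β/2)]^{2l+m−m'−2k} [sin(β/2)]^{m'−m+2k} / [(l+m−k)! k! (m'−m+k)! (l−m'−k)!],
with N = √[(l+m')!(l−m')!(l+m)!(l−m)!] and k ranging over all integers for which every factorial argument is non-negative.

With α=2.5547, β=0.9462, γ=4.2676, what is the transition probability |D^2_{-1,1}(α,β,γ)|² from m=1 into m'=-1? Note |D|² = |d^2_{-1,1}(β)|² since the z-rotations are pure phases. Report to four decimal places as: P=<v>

D^2_{-1,1}(2.5547,0.9462,4.2676) = e^{-i·-1·2.5547}·d^2_{-1,1}(0.9462)·e^{-i·1·4.2676}. Compute d first:
Half-angle: c=0.890160, s=0.455648. N=√(1·6·6·1)=6.000000
The bounds max(0,m−m')=2 and min(l+m,l−m')=3 give 2 terms
  k=2: (−1)^0·6.0000/(2)·0.8902^2·0.4556^2 = +0.493533
  k=3: (−1)^1·6.0000/(6)·0.8902^0·0.4556^4 = -0.043104
d^2_{-1,1}(0.9462) = +0.493533 -0.043104 = +0.450429
|D^2_{-1,1}|² = |d^2_{-1,1}(β)|² = (+0.450429)² = 0.202886 (the z-rotation phases have unit modulus)

P=0.2029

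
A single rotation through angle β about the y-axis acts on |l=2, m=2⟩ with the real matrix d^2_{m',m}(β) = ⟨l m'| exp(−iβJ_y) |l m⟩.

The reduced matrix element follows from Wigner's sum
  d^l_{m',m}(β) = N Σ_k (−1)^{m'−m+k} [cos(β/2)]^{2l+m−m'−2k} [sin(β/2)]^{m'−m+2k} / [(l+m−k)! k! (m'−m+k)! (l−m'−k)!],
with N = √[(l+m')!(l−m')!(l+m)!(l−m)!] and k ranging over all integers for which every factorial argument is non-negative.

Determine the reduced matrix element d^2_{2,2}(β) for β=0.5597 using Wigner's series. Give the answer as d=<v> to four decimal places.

d=0.8532

d^2_{2,2}(β=0.5597) via Wigner's sum:
Half-angle: c=0.961097, s=0.276211. N=√(24·1·24·1)=24.000000
k: max(0,(2)−(2))=0 … min(2+(2),2−(2))=0
  k=0: (−1)^0·24.0000/(24)·0.9611^4·0.2762^0 = +0.853235
d^2_{2,2}(0.5597) = +0.853235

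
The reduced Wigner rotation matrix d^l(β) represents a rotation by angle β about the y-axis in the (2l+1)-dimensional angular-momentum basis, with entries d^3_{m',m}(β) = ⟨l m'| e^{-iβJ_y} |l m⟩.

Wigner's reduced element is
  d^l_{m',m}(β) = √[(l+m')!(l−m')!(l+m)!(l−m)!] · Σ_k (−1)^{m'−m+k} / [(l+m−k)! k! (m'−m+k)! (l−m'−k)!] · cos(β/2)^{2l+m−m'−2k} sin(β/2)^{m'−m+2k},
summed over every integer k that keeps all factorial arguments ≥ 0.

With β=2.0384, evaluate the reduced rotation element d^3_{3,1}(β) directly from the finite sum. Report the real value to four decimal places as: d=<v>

d=0.2119

d^3_{3,1}(β=2.0384) via Wigner's sum:
Half-angle: c=0.524047, s=0.851689. N=√(720·1·24·2)=185.903201
Admissible k: 0..0 (factorial args all ≥0)
  k=0: (−1)^2·185.9032/(48)·0.5240^4·0.8517^2 = +0.211880
d^3_{3,1}(2.0384) = +0.211880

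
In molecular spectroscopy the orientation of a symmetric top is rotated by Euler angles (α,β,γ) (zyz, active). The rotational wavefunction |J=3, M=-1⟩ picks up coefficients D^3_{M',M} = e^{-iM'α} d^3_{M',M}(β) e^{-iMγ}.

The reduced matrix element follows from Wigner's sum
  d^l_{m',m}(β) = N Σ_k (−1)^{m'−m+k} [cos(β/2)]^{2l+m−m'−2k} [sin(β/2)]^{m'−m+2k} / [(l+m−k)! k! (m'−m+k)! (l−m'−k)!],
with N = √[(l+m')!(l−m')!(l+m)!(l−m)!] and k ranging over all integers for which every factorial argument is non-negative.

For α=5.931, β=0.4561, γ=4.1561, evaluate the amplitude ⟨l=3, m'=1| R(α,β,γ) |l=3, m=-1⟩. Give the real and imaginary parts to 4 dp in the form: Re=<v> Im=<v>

First d^3_{1,-1}(β=0.4561), then the phase factors e^{-i(1)α} and e^{-i(-1)γ}:
With c≡cos(β/2)=0.974109 and s≡sin(β/2)=0.226078, N=[24·2·2·24]^{1/2}=48.000000
k: max(0,(-1)−(1))=0 … min(3+(-1),3−(1))=2
  k=0: (−1)^2·48.0000/(8)·0.9741^4·0.2261^2 = +0.276121
  k=1: (−1)^3·48.0000/(6)·0.9741^2·0.2261^4 = -0.019831
  k=2: (−1)^4·48.0000/(48)·0.9741^0·0.2261^6 = +0.000134
d^3_{1,-1}(0.4561) = +0.276121 -0.019831 +0.000134 = +0.256424
Attach z-rotation phases: D = e^{-i(1)(5.931)}·(+0.256424)·e^{-i(-1)(4.1561)} = -0.051974-0.251101i

Re=-0.0520 Im=-0.2511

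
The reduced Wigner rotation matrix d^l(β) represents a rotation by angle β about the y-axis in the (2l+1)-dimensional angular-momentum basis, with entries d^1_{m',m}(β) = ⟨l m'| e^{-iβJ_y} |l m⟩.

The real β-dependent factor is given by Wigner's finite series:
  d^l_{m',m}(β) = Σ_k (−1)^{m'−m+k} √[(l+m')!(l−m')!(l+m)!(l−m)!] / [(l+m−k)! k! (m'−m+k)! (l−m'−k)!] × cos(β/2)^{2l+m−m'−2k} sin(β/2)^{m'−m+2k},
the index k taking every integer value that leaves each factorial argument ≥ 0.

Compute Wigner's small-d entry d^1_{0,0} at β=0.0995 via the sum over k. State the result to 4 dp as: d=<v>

d^1_{0,0}(β=0.0995) via Wigner's sum:
c=cos(0.0995/2)=0.998763, s=sin(0.0995/2)=0.049729; N=√[1·1·1·1]=1.000000
The bounds max(0,m−m')=0 and min(l+m,l−m')=1 give 2 terms
  k=0: (−1)^0·1.0000/(1)·0.9988^2·0.0497^0 = +0.997527
  k=1: (−1)^1·1.0000/(1)·0.9988^0·0.0497^2 = -0.002473
d^1_{0,0}(0.0995) = +0.997527 -0.002473 = +0.995054

d=0.9951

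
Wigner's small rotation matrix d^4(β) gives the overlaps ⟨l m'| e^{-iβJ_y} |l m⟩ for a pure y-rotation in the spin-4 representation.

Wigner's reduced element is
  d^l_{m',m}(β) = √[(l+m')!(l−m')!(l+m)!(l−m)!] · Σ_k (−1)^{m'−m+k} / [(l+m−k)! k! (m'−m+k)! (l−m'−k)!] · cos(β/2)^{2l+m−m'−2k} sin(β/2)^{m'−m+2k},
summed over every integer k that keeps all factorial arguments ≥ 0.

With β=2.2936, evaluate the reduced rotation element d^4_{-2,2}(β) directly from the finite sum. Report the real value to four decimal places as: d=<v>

d^4_{-2,2}(β=2.2936) via Wigner's sum:
c=cos(2.2936/2)=0.411406, s=sin(2.2936/2)=0.911452; N=√[2·720·720·2]=1440.000000
The bounds max(0,m−m')=4 and min(l+m,l−m')=6 give 3 terms
  k=4: (−1)^0·1440.0000/(96)·0.4114^4·0.9115^4 = +0.296558
  k=5: (−1)^1·1440.0000/(120)·0.4114^2·0.9115^6 = -1.164464
  k=6: (−1)^2·1440.0000/(1440)·0.4114^0·0.9115^8 = +0.476289
d^4_{-2,2}(2.2936) = +0.296558 -1.164464 +0.476289 = -0.391616

d=-0.3916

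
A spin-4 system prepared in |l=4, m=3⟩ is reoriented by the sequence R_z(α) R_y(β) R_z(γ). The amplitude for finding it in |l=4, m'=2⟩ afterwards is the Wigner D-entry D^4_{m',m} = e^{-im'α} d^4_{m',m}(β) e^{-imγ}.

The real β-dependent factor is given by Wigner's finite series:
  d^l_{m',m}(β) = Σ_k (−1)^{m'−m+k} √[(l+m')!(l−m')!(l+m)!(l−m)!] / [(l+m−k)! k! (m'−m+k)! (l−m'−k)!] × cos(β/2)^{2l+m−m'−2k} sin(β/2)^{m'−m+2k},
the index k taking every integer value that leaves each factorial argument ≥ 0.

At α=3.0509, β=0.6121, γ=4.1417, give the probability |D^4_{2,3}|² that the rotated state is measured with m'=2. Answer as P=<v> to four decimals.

P=0.3203

First d^4_{2,3}(β=0.6121), then the phase factors e^{-i(2)α} and e^{-i(3)γ}:
c=cos(0.6121/2)=0.953531, s=sin(0.6121/2)=0.301295; N=√[720·2·5040·1]=2693.993318
k∈{1,2} keeps every argument non-negative
  k=1: (−1)^0·2693.9933/(720)·0.9535^7·0.3013^1 = +0.807978
  k=2: (−1)^1·2693.9933/(240)·0.9535^5·0.3013^3 = -0.242010
d^4_{2,3}(0.6121) = +0.807978 -0.242010 = +0.565968
|D^4_{2,3}|² = |d^4_{2,3}(β)|² = (+0.565968)² = 0.320319 (the z-rotation phases have unit modulus)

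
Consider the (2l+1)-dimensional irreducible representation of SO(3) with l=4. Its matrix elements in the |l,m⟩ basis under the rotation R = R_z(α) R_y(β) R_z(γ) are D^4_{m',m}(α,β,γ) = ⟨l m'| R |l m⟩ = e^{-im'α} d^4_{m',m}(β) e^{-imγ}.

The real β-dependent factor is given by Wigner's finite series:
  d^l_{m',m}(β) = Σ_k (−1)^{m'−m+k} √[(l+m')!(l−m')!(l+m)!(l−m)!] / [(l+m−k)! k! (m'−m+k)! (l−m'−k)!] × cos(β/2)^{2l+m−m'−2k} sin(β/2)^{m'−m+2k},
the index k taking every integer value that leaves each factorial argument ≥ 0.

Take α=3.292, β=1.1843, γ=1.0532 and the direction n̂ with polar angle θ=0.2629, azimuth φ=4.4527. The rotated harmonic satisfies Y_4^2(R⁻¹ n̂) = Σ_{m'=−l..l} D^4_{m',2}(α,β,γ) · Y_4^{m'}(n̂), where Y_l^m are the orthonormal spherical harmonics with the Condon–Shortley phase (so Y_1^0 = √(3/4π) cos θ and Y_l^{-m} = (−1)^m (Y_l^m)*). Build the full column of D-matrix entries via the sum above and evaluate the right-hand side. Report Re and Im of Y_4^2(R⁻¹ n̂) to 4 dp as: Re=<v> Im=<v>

Need the full column D^4_{m',2} for m'=−4..4 at α=3.292, β=1.1843, γ=1.0532.
cos(β/2)=0.829743, sin(β/2)=0.558146
d^4_{-4,2}: single k=6 term ⇒ +0.110142;  D = +0.007267-0.109902i
d^4_{-3,2}: k∈[5..6] ⇒ +0.347341 -0.052389 = +0.294951;  D = +0.024859+0.293902i
d^4_{-2,2}: k∈[4..6] ⇒ +0.690012 -0.249779 +0.009419 = +0.449652;  D = -0.104606-0.437315i
d^4_{-1,2}: k∈[3..5] ⇒ +0.967110 -0.656412 +0.059404 = +0.370102;  D = +0.139063+0.342983i
d^4_{0,2}: k∈[2..4] ⇒ +0.964445 -1.163739 +0.197468 = -0.001826;  D = +0.000932+0.001570i
d^4_{1,2}: k∈[1..3] ⇒ +0.641192 -1.450665 +0.437608 = -0.371866;  D = -0.235560-0.287742i
d^4_{2,2}: k∈[0..2] ⇒ +0.224671 -1.219937 +0.690012 = -0.305254;  D = +0.226574+0.204559i
d^4_{3,2}: k∈[0..1] ⇒ -0.565478 +0.767620 = +0.202142;  D = +0.168643+0.111449i
d^4_{4,2}: single k=0 term ⇒ +0.537942;  D = -0.488169-0.225993i
Y_4^{m'}(θ=0.2629,φ=4.4527) and Σ D·Y over m':
  (+0.0073-0.1099i)·(+0.0010+0.0017i)  (+0.0249+0.2939i)·(+0.0149-0.0151i)  (-0.1046-0.4373i)·(-0.1084-0.0620i)  (+0.1391+0.3430i)·(-0.1075+0.4047i)  (+0.0009+0.0016i)·(+0.5774+0.0000i)  (-0.2356-0.2877i)·(+0.1075+0.4047i)  (+0.2266+0.2046i)·(-0.1084+0.0620i)  (+0.1686+0.1114i)·(-0.0149-0.0151i)  (-0.4882-0.2260i)·(+0.0010-0.0017i)
Y_4^2(R⁻¹ n̂) = -0.111828-0.059893i

Re=-0.1118 Im=-0.0599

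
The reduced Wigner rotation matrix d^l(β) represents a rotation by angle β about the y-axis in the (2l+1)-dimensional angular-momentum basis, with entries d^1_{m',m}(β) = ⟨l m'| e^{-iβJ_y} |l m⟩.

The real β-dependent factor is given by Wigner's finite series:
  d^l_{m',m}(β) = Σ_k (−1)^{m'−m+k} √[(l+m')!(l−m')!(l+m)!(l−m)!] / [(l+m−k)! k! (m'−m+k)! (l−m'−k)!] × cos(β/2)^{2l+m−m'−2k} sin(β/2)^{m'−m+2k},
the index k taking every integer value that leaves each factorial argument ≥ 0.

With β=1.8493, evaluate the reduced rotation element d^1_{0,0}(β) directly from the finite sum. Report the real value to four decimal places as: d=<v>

d=-0.2749

d^1_{0,0}(β=1.8493) via Wigner's sum:
With c≡cos(β/2)=0.602114 and s≡sin(β/2)=0.798410, N=[1·1·1·1]^{1/2}=1.000000
The bounds max(0,m−m')=0 and min(l+m,l−m')=1 give 2 terms
  k=0: (−1)^0·1.0000/(1)·0.6021^2·0.7984^0 = +0.362541
  k=1: (−1)^1·1.0000/(1)·0.6021^0·0.7984^2 = -0.637459
d^1_{0,0}(1.8493) = +0.362541 -0.637459 = -0.274917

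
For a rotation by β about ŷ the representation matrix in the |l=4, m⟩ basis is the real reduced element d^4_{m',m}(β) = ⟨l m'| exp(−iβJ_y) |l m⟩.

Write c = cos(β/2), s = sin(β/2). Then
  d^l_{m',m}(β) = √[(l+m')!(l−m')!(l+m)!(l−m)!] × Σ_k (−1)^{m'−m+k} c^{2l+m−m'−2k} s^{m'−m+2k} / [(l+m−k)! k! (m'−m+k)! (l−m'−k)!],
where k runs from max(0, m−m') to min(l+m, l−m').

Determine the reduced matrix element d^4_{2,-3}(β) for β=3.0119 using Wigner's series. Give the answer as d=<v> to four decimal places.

d^4_{2,-3}(β=3.0119) via Wigner's sum:
With c≡cos(β/2)=0.064801 and s≡sin(β/2)=0.997898, N=[720·2·1·5040]^{1/2}=2693.993318
Admissible k: 0..1 (factorial args all ≥0)
  k=0: (−1)^5·2693.9933/(240)·0.0648^3·0.9979^5 = -0.003022
  k=1: (−1)^6·2693.9933/(720)·0.0648^1·0.9979^7 = +0.238918
d^4_{2,-3}(3.0119) = -0.003022 +0.238918 = +0.235895

d=0.2359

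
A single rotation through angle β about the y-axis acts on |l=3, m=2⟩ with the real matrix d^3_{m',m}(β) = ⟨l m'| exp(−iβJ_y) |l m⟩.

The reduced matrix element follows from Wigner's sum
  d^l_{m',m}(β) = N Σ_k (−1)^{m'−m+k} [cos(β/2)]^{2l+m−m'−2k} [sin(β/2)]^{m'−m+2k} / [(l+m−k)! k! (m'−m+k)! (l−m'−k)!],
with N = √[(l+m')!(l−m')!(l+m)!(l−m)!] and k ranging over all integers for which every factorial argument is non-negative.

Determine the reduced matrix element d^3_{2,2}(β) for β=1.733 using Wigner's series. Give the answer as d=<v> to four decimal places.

d^3_{2,2}(β=1.733) via Wigner's sum:
c=cos(1.733/2)=0.647498, s=sin(1.733/2)=0.762067; N=√[120·1·120·1]=120.000000
k∈{0,1} keeps every argument non-negative
  k=0: (−1)^0·120.0000/(120)·0.6475^6·0.7621^0 = +0.073694
  k=1: (−1)^1·120.0000/(24)·0.6475^4·0.7621^2 = -0.510399
d^3_{2,2}(1.733) = +0.073694 -0.510399 = -0.436705

d=-0.4367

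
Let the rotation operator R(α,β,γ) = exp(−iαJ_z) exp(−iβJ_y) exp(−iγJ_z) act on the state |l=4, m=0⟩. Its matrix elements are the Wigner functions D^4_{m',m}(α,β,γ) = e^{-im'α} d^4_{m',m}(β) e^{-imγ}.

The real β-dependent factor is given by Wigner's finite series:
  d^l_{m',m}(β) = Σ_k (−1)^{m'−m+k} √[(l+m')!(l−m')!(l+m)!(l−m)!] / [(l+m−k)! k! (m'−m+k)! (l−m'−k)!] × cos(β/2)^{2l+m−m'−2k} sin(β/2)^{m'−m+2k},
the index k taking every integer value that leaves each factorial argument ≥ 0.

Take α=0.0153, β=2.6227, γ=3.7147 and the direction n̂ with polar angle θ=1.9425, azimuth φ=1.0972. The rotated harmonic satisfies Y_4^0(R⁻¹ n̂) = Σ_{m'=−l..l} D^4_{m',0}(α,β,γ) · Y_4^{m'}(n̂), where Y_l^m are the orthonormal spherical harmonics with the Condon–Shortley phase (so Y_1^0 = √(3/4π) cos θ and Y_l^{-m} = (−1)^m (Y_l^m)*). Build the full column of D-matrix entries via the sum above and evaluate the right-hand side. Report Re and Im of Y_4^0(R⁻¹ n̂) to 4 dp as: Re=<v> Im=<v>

Re=-0.2847 Im=0.0000

Need the full column D^4_{m',0} for m'=−4..4 at α=0.0153, β=2.6227, γ=3.7147.
cos(β/2)=0.256545, sin(β/2)=0.966532
d^4_{-4,0}: single k=4 term ⇒ +0.031628;  D = +0.031569+0.001934i
d^4_{-3,0}: k∈[3..4] ⇒ +0.011872 -0.168515 = -0.156643;  D = -0.156478-0.007187i
d^4_{-2,0}: k∈[2..4] ⇒ +0.002527 -0.095634 +0.509035 = +0.415928;  D = +0.415733+0.012725i
d^4_{-1,0}: k∈[1..4] ⇒ +0.000316 -0.026924 +0.382156 -0.904052 = -0.548504;  D = -0.548440-0.008392i
d^4_{0,0}: k∈[0..4] ⇒ +0.000019 -0.004261 +0.136090 -0.858512 +0.761606 = +0.034941;  D = +0.034941+0.000000i
d^4_{1,0}: k∈[0..3] ⇒ -0.000316 +0.026924 -0.382156 +0.904052 = +0.548504;  D = +0.548440-0.008392i
d^4_{2,0}: k∈[0..2] ⇒ +0.002527 -0.095634 +0.509035 = +0.415928;  D = +0.415733-0.012725i
d^4_{3,0}: k∈[0..1] ⇒ -0.011872 +0.168515 = +0.156643;  D = +0.156478-0.007187i
d^4_{4,0}: single k=0 term ⇒ +0.031628;  D = +0.031569-0.001934i
Y_4^{m'}(θ=1.9425,φ=1.0972) and Σ D·Y over m':
  (+0.0316+0.0019i)·(-0.1060+0.3162i)  (-0.1565-0.0072i)·(+0.3636-0.0549i)  (+0.4157+0.0127i)·(+0.0130+0.0181i)  (-0.5484-0.0084i)·(+0.1516-0.2959i)  (+0.0349+0.0000i)·(-0.0369+0.0000i)  (+0.5484-0.0084i)·(-0.1516-0.2959i)  (+0.4157-0.0127i)·(+0.0130-0.0181i)  (+0.1565-0.0072i)·(-0.3636-0.0549i)  (+0.0316-0.0019i)·(-0.1060-0.3162i)
Y_4^0(R⁻¹ n̂) = -0.284716+0.000000i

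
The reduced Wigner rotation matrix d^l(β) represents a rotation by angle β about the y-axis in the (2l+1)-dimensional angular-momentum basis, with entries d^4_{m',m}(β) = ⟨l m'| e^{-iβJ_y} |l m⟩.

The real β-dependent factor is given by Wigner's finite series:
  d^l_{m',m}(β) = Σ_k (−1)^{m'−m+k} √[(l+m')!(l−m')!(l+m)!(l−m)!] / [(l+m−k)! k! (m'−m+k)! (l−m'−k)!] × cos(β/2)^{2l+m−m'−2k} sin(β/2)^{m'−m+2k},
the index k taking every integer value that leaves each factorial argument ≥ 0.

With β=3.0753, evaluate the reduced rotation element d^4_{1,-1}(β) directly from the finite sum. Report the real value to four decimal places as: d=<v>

d^4_{1,-1}(β=3.0753) via Wigner's sum:
Half-angle: c=0.033140, s=0.999451. N=√(120·6·6·120)=720.000000
The bounds max(0,m−m')=0 and min(l+m,l−m')=3 give 4 terms
  k=0: (−1)^2·720.0000/(72)·0.0331^6·0.9995^2 = +0.000000
  k=1: (−1)^3·720.0000/(24)·0.0331^4·0.9995^4 = -0.000036
  k=2: (−1)^4·720.0000/(48)·0.0331^2·0.9995^6 = +0.016420
  k=3: (−1)^5·720.0000/(720)·0.0331^0·0.9995^8 = -0.995614
d^4_{1,-1}(3.0753) = +0.000000 -0.000036 +0.016420 -0.995614 = -0.979230

d=-0.9792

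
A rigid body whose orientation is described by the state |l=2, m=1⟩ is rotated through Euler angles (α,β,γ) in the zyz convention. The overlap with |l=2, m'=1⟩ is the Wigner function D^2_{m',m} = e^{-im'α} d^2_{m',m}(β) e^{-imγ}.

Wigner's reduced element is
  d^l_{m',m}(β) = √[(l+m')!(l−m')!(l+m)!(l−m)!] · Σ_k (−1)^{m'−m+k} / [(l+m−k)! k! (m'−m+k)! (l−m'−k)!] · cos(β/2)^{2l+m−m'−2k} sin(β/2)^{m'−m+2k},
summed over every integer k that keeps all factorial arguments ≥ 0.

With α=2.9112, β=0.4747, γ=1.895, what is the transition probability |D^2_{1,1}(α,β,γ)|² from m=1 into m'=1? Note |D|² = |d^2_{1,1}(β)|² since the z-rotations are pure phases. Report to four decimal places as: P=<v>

P=0.5414

D^2_{1,1}(2.9112,0.4747,1.895) = e^{-i·1·2.9112}·d^2_{1,1}(0.4747)·e^{-i·1·1.895}. Compute d first:
c=cos(0.4747/2)=0.971964, s=sin(0.4747/2)=0.235128; N=√[6·1·6·1]=6.000000
k: max(0,(1)−(1))=0 … min(2+(1),2−(1))=1
  k=0: (−1)^0·6.0000/(6)·0.9720^4·0.2351^0 = +0.892486
  k=1: (−1)^1·6.0000/(2)·0.9720^2·0.2351^2 = -0.156686
d^2_{1,1}(0.4747) = +0.892486 -0.156686 = +0.735800
|D^2_{1,1}|² = |d^2_{1,1}(β)|² = (+0.735800)² = 0.541402 (the z-rotation phases have unit modulus)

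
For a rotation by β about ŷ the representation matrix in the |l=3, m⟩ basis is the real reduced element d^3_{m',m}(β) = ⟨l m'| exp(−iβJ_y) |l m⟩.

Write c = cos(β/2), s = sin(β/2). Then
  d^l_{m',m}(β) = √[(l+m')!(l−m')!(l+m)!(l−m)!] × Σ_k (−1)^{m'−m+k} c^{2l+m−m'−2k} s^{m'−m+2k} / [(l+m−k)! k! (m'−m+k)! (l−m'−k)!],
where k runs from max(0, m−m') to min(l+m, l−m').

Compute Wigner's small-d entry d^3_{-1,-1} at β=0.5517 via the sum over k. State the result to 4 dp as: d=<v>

d^3_{-1,-1}(β=0.5517) via Wigner's sum:
With c≡cos(β/2)=0.962194 and s≡sin(β/2)=0.272365, N=[2·24·2·24]^{1/2}=48.000000
k∈{0,1,2} keeps every argument non-negative
  k=0: (−1)^0·48.0000/(48)·0.9622^6·0.2724^0 = +0.793553
  k=1: (−1)^1·48.0000/(6)·0.9622^4·0.2724^2 = -0.508678
  k=2: (−1)^2·48.0000/(8)·0.9622^2·0.2724^4 = +0.030569
d^3_{-1,-1}(0.5517) = +0.793553 -0.508678 +0.030569 = +0.315444

d=0.3154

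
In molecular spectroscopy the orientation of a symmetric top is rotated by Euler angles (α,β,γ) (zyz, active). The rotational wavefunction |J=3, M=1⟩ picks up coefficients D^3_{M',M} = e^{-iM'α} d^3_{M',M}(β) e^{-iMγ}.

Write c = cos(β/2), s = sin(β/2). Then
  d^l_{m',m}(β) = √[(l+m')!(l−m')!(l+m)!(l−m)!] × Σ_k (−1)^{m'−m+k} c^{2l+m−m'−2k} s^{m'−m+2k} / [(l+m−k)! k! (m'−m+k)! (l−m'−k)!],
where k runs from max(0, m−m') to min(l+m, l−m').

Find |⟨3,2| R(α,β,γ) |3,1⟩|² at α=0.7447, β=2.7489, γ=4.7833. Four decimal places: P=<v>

P=0.0019

First d^3_{2,1}(β=2.7489), then the phase factors e^{-i(2)α} and e^{-i(1)γ}:
Half-angle: c=0.195087, s=0.980786. N=√(120·1·24·2)=75.894664
The bounds max(0,m−m')=0 and min(l+m,l−m')=1 give 2 terms
  k=0: (−1)^1·75.8947/(24)·0.1951^5·0.9808^1 = -0.000876
  k=1: (−1)^2·75.8947/(12)·0.1951^3·0.9808^3 = +0.044304
d^3_{2,1}(2.7489) = -0.000876 +0.044304 = +0.043427
|D^3_{2,1}|² = |d^3_{2,1}(β)|² = (+0.043427)² = 0.001886 (the z-rotation phases have unit modulus)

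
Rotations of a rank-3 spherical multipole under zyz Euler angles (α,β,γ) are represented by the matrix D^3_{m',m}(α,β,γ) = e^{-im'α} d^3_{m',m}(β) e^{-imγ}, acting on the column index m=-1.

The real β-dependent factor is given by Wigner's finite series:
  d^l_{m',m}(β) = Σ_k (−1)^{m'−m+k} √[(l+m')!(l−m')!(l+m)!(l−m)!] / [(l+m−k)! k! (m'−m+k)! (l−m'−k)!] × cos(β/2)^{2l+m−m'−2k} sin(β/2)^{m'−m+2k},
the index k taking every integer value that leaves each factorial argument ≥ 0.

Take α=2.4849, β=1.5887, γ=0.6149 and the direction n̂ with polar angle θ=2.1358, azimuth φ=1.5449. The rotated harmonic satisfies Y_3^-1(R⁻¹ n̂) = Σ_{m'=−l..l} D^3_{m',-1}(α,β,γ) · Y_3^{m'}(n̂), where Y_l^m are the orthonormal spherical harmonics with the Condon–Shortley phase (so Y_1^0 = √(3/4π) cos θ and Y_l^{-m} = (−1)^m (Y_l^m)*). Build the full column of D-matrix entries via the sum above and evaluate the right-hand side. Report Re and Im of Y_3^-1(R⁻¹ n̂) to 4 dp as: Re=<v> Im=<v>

Need the full column D^3_{m',-1} for m'=−3..3 at α=2.4849, β=1.5887, γ=0.6149.
cos(β/2)=0.700749, sin(β/2)=0.713408
d^3_{-3,-1}: single k=2 term ⇒ +0.475303;  D = -0.101692+0.464297i
d^3_{-2,-1}: k∈[1..2] ⇒ +0.381197 -0.790189 = -0.408992;  D = -0.313213+0.263006i
d^3_{-1,-1}: k∈[0..2] ⇒ +0.118406 -0.981783 +0.763182 = -0.100194;  D = +0.100107-0.004186i
d^3_{0,-1}: k∈[0..2] ⇒ -0.417580 +1.298414 -0.448584 = +0.432249;  D = +0.353075+0.249355i
d^3_{1,-1}: k∈[0..2] ⇒ +0.736337 -1.017576 +0.131834 = -0.149405;  D = +0.044039+0.142767i
d^3_{2,-1}: k∈[0..1] ⇒ -0.790189 +0.409499 = -0.380690;  D = +0.133212-0.356622i
d^3_{3,-1}: single k=0 term ⇒ +0.492632;  D = +0.418269-0.260265i
Y_3^{m'}(θ=2.1358,φ=1.5449) and Σ D·Y over m':
  (-0.1017+0.4643i)·(-0.0195+0.2506i)  (-0.3132+0.2630i)·(+0.3898+0.0202i)  (+0.1001-0.0042i)·(+0.0031-0.1182i)  (+0.3531+0.2494i)·(+0.3130+0.0000i)  (+0.0440+0.1428i)·(-0.0031-0.1182i)  (+0.1332-0.3566i)·(+0.3898-0.0202i)  (+0.4183-0.2603i)·(+0.0195+0.2506i)
Y_3^-1(R⁻¹ n̂) = +0.003406+0.080246i

Re=0.0034 Im=0.0802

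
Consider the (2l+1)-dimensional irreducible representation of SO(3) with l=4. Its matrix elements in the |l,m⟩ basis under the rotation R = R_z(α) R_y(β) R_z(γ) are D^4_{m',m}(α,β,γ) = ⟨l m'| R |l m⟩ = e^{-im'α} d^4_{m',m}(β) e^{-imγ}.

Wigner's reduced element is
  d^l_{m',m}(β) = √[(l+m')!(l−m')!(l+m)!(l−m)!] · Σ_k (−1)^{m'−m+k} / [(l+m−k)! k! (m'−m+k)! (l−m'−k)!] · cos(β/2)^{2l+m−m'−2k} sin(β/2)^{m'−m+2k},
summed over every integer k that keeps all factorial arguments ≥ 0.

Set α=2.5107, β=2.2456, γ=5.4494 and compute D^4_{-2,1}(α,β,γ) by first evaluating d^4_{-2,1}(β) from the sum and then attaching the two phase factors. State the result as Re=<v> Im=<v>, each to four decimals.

First d^4_{-2,1}(β=2.2456), then the phase factors e^{-i(-2)α} and e^{-i(1)γ}:
With c≡cos(β/2)=0.433160 and s≡sin(β/2)=0.901317, N=[2·720·120·6]^{1/2}=1018.233765
k∈{3,4,5} keeps every argument non-negative
  k=3: (−1)^0·1018.2338/(72)·0.4332^5·0.9013^3 = +0.157903
  k=4: (−1)^1·1018.2338/(48)·0.4332^3·0.9013^5 = -1.025510
  k=5: (−1)^2·1018.2338/(240)·0.4332^1·0.9013^7 = +0.888030
d^4_{-2,1}(2.2456) = +0.157903 -1.025510 +0.888030 = +0.020423
Phases: e^{-i·(-2)·2.5107}=+0.304117-0.952635i, e^{-i·(1)·5.4494}=+0.672078+0.740481i ⇒ D=+0.018580-0.008476i

Re=0.0186 Im=-0.0085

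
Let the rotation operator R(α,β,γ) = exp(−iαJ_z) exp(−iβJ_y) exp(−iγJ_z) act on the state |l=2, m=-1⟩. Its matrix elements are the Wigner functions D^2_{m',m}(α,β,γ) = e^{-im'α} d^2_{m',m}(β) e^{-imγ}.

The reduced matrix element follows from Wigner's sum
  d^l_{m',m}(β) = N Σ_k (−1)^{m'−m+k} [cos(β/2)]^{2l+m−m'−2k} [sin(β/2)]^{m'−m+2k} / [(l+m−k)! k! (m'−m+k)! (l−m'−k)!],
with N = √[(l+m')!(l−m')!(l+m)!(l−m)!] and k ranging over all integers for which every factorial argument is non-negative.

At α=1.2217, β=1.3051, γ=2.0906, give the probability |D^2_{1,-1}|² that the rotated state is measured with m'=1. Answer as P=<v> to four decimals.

Split into d^2_{1,-1}(β=1.3051) × two z-phases.
c=cos(1.3051/2)=0.794538, s=sin(1.3051/2)=0.607214; N=√[6·1·1·6]=6.000000
k: max(0,(-1)−(1))=0 … min(2+(-1),2−(1))=1
  k=0: (−1)^2·6.0000/(2)·0.7945^2·0.6072^2 = +0.698288
  k=1: (−1)^3·6.0000/(6)·0.7945^0·0.6072^4 = -0.135947
d^2_{1,-1}(1.3051) = +0.698288 -0.135947 = +0.562342
|D^2_{1,-1}|² = |d^2_{1,-1}(β)|² = (+0.562342)² = 0.316228 (the z-rotation phases have unit modulus)

P=0.3162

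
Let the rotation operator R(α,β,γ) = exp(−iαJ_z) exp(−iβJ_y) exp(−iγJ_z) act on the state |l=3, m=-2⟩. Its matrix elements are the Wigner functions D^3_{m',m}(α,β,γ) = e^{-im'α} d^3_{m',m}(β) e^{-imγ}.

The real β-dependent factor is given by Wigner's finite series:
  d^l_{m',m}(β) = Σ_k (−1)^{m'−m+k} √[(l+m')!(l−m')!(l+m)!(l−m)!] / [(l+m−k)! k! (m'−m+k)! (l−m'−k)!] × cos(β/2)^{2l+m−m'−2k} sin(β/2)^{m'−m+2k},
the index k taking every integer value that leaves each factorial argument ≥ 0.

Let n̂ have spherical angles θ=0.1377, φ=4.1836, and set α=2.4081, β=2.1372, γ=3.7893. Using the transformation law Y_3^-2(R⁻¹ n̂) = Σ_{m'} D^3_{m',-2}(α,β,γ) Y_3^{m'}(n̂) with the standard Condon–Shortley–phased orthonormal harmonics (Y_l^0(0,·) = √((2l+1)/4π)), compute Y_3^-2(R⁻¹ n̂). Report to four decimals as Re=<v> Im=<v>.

Re=0.0193 Im=-0.3920

Need the full column D^3_{m',-2} for m'=−3..3 at α=2.4081, β=2.1372, γ=3.7893.
cos(β/2)=0.481352, sin(β/2)=0.876527
d^3_{-3,-2}: single k=1 term ⇒ +0.055482;  D = -0.034268+0.043635i
d^3_{-2,-2}: k∈[0..1] ⇒ +0.012439 -0.206230 = -0.193791;  D = -0.190946+0.033086i
d^3_{-1,-2}: k∈[0..1] ⇒ -0.071627 +0.475023 = +0.403396;  D = -0.341366-0.214935i
d^3_{0,-2}: k∈[0..1] ⇒ +0.225914 -0.749114 = -0.523201;  D = -0.142266-0.503487i
d^3_{1,-2}: k∈[0..1] ⇒ -0.475023 +0.787572 = +0.312549;  D = +0.138226-0.280322i
d^3_{2,-2}: k∈[0..1] ⇒ +0.683845 -0.453517 = +0.230328;  D = -0.213966+0.085261i
d^3_{3,-2}: single k=0 term ⇒ -0.610051;  D = -0.572160-0.211647i
Y_3^{m'}(θ=0.1377,φ=4.1836) and Σ D·Y over m':
  (-0.0343+0.0436i)·(+0.0011+0.0000i)  (-0.1909+0.0331i)·(-0.0094-0.0166i)  (-0.3414-0.2149i)·(-0.0874+0.1496i)  (-0.1423-0.5035i)·(+0.7045+0.0000i)  (+0.1382-0.2803i)·(+0.0874+0.1496i)  (-0.2140+0.0853i)·(-0.0094+0.0166i)  (-0.5722-0.2116i)·(-0.0011+0.0000i)
Y_3^-2(R⁻¹ n̂) = +0.019300-0.392020i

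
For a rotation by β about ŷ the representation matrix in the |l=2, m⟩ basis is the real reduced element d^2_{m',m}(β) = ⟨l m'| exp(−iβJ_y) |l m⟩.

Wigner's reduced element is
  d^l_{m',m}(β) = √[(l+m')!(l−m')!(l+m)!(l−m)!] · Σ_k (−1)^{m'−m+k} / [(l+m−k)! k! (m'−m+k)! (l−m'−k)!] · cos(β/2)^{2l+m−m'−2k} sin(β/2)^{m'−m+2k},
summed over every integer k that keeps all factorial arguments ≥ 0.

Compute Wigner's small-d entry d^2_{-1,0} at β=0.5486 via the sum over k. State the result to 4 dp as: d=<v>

d^2_{-1,0}(β=0.5486) via Wigner's sum:
With c≡cos(β/2)=0.962615 and s≡sin(β/2)=0.270873, N=[1·6·2·2]^{1/2}=4.898979
Admissible k: 1..2 (factorial args all ≥0)
  k=1: (−1)^0·4.8990/(2)·0.9626^3·0.2709^1 = +0.591834
  k=2: (−1)^1·4.8990/(2)·0.9626^1·0.2709^3 = -0.046863
d^2_{-1,0}(0.5486) = +0.591834 -0.046863 = +0.544971

d=0.5450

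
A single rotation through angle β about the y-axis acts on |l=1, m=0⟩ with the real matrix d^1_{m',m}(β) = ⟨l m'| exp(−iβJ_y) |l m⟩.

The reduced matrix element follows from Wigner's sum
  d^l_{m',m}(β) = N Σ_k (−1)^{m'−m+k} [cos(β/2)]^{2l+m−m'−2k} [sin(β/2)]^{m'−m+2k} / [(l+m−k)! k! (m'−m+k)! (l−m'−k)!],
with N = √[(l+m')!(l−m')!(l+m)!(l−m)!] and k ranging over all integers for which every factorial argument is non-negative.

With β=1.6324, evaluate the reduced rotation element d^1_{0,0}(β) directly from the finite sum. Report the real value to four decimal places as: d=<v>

d=-0.0616

d^1_{0,0}(β=1.6324) via Wigner's sum:
c=cos(1.6324/2)=0.684995, s=sin(1.6324/2)=0.728548; N=√[1·1·1·1]=1.000000
k: max(0,(0)−(0))=0 … min(1+(0),1−(0))=1
  k=0: (−1)^0·1.0000/(1)·0.6850^2·0.7285^0 = +0.469218
  k=1: (−1)^1·1.0000/(1)·0.6850^0·0.7285^2 = -0.530782
d^1_{0,0}(1.6324) = +0.469218 -0.530782 = -0.061565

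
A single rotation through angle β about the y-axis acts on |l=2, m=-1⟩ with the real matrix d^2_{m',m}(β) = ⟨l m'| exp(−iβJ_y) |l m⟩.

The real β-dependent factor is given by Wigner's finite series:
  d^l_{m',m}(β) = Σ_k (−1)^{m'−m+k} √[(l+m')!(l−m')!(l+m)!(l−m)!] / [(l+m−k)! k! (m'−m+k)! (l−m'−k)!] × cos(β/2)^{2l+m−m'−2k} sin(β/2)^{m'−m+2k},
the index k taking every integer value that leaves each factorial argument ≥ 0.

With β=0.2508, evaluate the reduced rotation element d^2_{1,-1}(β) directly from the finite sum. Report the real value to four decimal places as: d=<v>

d^2_{1,-1}(β=0.2508) via Wigner's sum:
Half-angle: c=0.992148, s=0.125072. N=√(6·1·1·6)=6.000000
k: max(0,(-1)−(1))=0 … min(2+(-1),2−(1))=1
  k=0: (−1)^2·6.0000/(2)·0.9921^2·0.1251^2 = +0.046195
  k=1: (−1)^3·6.0000/(6)·0.9921^0·0.1251^4 = -0.000245
d^2_{1,-1}(0.2508) = +0.046195 -0.000245 = +0.045950

d=0.0459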